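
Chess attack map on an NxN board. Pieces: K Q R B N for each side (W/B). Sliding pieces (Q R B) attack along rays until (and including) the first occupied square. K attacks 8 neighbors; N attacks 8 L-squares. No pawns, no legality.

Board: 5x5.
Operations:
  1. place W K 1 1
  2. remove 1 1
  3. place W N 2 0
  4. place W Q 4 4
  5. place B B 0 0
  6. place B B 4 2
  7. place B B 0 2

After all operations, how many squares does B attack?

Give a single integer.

Answer: 8

Derivation:
Op 1: place WK@(1,1)
Op 2: remove (1,1)
Op 3: place WN@(2,0)
Op 4: place WQ@(4,4)
Op 5: place BB@(0,0)
Op 6: place BB@(4,2)
Op 7: place BB@(0,2)
Per-piece attacks for B:
  BB@(0,0): attacks (1,1) (2,2) (3,3) (4,4) [ray(1,1) blocked at (4,4)]
  BB@(0,2): attacks (1,3) (2,4) (1,1) (2,0) [ray(1,-1) blocked at (2,0)]
  BB@(4,2): attacks (3,3) (2,4) (3,1) (2,0) [ray(-1,-1) blocked at (2,0)]
Union (8 distinct): (1,1) (1,3) (2,0) (2,2) (2,4) (3,1) (3,3) (4,4)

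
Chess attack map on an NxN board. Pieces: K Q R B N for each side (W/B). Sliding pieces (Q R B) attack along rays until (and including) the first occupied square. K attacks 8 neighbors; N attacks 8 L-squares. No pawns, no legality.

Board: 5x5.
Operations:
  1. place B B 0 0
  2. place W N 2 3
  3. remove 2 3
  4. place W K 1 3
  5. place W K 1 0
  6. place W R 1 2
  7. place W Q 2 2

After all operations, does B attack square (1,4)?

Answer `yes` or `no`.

Answer: no

Derivation:
Op 1: place BB@(0,0)
Op 2: place WN@(2,3)
Op 3: remove (2,3)
Op 4: place WK@(1,3)
Op 5: place WK@(1,0)
Op 6: place WR@(1,2)
Op 7: place WQ@(2,2)
Per-piece attacks for B:
  BB@(0,0): attacks (1,1) (2,2) [ray(1,1) blocked at (2,2)]
B attacks (1,4): no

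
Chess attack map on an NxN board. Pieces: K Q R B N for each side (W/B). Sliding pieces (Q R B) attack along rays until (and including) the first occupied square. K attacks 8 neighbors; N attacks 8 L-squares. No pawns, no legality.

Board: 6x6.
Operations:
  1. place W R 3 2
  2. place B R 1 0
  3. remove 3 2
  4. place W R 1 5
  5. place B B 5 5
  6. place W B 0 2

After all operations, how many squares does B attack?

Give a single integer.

Answer: 13

Derivation:
Op 1: place WR@(3,2)
Op 2: place BR@(1,0)
Op 3: remove (3,2)
Op 4: place WR@(1,5)
Op 5: place BB@(5,5)
Op 6: place WB@(0,2)
Per-piece attacks for B:
  BR@(1,0): attacks (1,1) (1,2) (1,3) (1,4) (1,5) (2,0) (3,0) (4,0) (5,0) (0,0) [ray(0,1) blocked at (1,5)]
  BB@(5,5): attacks (4,4) (3,3) (2,2) (1,1) (0,0)
Union (13 distinct): (0,0) (1,1) (1,2) (1,3) (1,4) (1,5) (2,0) (2,2) (3,0) (3,3) (4,0) (4,4) (5,0)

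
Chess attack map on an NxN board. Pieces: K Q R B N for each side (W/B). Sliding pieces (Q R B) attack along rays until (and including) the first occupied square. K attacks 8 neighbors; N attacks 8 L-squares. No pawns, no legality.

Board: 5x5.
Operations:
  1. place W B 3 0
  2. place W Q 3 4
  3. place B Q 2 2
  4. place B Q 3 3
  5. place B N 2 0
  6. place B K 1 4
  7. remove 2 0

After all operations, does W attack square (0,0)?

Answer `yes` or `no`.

Answer: no

Derivation:
Op 1: place WB@(3,0)
Op 2: place WQ@(3,4)
Op 3: place BQ@(2,2)
Op 4: place BQ@(3,3)
Op 5: place BN@(2,0)
Op 6: place BK@(1,4)
Op 7: remove (2,0)
Per-piece attacks for W:
  WB@(3,0): attacks (4,1) (2,1) (1,2) (0,3)
  WQ@(3,4): attacks (3,3) (4,4) (2,4) (1,4) (4,3) (2,3) (1,2) (0,1) [ray(0,-1) blocked at (3,3); ray(-1,0) blocked at (1,4)]
W attacks (0,0): no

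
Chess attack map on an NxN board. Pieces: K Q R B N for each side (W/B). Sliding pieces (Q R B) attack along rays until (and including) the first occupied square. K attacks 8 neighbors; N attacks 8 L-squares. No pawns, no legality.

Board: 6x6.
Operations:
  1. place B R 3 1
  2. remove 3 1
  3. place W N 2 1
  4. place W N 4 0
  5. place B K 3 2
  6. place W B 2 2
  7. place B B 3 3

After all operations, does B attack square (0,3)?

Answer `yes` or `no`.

Op 1: place BR@(3,1)
Op 2: remove (3,1)
Op 3: place WN@(2,1)
Op 4: place WN@(4,0)
Op 5: place BK@(3,2)
Op 6: place WB@(2,2)
Op 7: place BB@(3,3)
Per-piece attacks for B:
  BK@(3,2): attacks (3,3) (3,1) (4,2) (2,2) (4,3) (4,1) (2,3) (2,1)
  BB@(3,3): attacks (4,4) (5,5) (4,2) (5,1) (2,4) (1,5) (2,2) [ray(-1,-1) blocked at (2,2)]
B attacks (0,3): no

Answer: no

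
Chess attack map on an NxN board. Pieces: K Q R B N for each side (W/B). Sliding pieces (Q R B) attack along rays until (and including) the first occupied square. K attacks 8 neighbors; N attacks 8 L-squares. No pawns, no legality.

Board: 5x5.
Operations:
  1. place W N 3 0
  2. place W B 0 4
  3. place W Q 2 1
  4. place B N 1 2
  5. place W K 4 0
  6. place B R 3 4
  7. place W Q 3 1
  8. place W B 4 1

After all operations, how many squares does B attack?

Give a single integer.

Op 1: place WN@(3,0)
Op 2: place WB@(0,4)
Op 3: place WQ@(2,1)
Op 4: place BN@(1,2)
Op 5: place WK@(4,0)
Op 6: place BR@(3,4)
Op 7: place WQ@(3,1)
Op 8: place WB@(4,1)
Per-piece attacks for B:
  BN@(1,2): attacks (2,4) (3,3) (0,4) (2,0) (3,1) (0,0)
  BR@(3,4): attacks (3,3) (3,2) (3,1) (4,4) (2,4) (1,4) (0,4) [ray(0,-1) blocked at (3,1); ray(-1,0) blocked at (0,4)]
Union (9 distinct): (0,0) (0,4) (1,4) (2,0) (2,4) (3,1) (3,2) (3,3) (4,4)

Answer: 9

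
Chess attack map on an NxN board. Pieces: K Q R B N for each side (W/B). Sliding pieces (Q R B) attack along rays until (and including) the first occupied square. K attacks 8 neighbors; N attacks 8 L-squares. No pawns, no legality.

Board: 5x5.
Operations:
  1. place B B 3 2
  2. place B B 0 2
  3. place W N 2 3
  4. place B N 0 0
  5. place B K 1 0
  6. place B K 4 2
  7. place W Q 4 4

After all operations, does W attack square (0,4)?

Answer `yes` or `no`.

Op 1: place BB@(3,2)
Op 2: place BB@(0,2)
Op 3: place WN@(2,3)
Op 4: place BN@(0,0)
Op 5: place BK@(1,0)
Op 6: place BK@(4,2)
Op 7: place WQ@(4,4)
Per-piece attacks for W:
  WN@(2,3): attacks (4,4) (0,4) (3,1) (4,2) (1,1) (0,2)
  WQ@(4,4): attacks (4,3) (4,2) (3,4) (2,4) (1,4) (0,4) (3,3) (2,2) (1,1) (0,0) [ray(0,-1) blocked at (4,2); ray(-1,-1) blocked at (0,0)]
W attacks (0,4): yes

Answer: yes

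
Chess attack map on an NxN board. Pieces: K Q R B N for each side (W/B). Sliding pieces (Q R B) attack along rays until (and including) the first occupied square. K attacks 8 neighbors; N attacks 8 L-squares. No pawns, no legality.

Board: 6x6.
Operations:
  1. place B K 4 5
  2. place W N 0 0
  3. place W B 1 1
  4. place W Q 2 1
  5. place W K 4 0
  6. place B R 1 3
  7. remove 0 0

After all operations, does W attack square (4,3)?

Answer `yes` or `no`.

Answer: yes

Derivation:
Op 1: place BK@(4,5)
Op 2: place WN@(0,0)
Op 3: place WB@(1,1)
Op 4: place WQ@(2,1)
Op 5: place WK@(4,0)
Op 6: place BR@(1,3)
Op 7: remove (0,0)
Per-piece attacks for W:
  WB@(1,1): attacks (2,2) (3,3) (4,4) (5,5) (2,0) (0,2) (0,0)
  WQ@(2,1): attacks (2,2) (2,3) (2,4) (2,5) (2,0) (3,1) (4,1) (5,1) (1,1) (3,2) (4,3) (5,4) (3,0) (1,2) (0,3) (1,0) [ray(-1,0) blocked at (1,1)]
  WK@(4,0): attacks (4,1) (5,0) (3,0) (5,1) (3,1)
W attacks (4,3): yes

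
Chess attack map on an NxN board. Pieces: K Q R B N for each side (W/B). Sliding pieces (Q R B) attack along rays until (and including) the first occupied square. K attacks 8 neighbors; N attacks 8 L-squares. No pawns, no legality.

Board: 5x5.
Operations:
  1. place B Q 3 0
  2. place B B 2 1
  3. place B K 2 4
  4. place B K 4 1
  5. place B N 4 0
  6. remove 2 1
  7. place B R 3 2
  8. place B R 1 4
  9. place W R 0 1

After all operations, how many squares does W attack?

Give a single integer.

Op 1: place BQ@(3,0)
Op 2: place BB@(2,1)
Op 3: place BK@(2,4)
Op 4: place BK@(4,1)
Op 5: place BN@(4,0)
Op 6: remove (2,1)
Op 7: place BR@(3,2)
Op 8: place BR@(1,4)
Op 9: place WR@(0,1)
Per-piece attacks for W:
  WR@(0,1): attacks (0,2) (0,3) (0,4) (0,0) (1,1) (2,1) (3,1) (4,1) [ray(1,0) blocked at (4,1)]
Union (8 distinct): (0,0) (0,2) (0,3) (0,4) (1,1) (2,1) (3,1) (4,1)

Answer: 8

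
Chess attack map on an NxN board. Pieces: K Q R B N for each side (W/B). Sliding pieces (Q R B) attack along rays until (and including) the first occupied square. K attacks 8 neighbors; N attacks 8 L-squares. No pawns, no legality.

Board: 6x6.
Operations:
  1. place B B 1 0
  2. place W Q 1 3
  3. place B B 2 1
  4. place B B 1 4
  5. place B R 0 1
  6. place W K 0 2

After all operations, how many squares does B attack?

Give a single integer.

Op 1: place BB@(1,0)
Op 2: place WQ@(1,3)
Op 3: place BB@(2,1)
Op 4: place BB@(1,4)
Op 5: place BR@(0,1)
Op 6: place WK@(0,2)
Per-piece attacks for B:
  BR@(0,1): attacks (0,2) (0,0) (1,1) (2,1) [ray(0,1) blocked at (0,2); ray(1,0) blocked at (2,1)]
  BB@(1,0): attacks (2,1) (0,1) [ray(1,1) blocked at (2,1); ray(-1,1) blocked at (0,1)]
  BB@(1,4): attacks (2,5) (2,3) (3,2) (4,1) (5,0) (0,5) (0,3)
  BB@(2,1): attacks (3,2) (4,3) (5,4) (3,0) (1,2) (0,3) (1,0) [ray(-1,-1) blocked at (1,0)]
Union (17 distinct): (0,0) (0,1) (0,2) (0,3) (0,5) (1,0) (1,1) (1,2) (2,1) (2,3) (2,5) (3,0) (3,2) (4,1) (4,3) (5,0) (5,4)

Answer: 17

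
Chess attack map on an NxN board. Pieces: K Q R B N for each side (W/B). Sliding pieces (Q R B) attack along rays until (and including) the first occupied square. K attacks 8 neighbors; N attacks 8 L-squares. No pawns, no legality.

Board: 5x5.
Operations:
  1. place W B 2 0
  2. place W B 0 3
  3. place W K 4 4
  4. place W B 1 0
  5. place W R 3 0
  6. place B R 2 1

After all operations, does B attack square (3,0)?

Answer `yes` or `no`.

Op 1: place WB@(2,0)
Op 2: place WB@(0,3)
Op 3: place WK@(4,4)
Op 4: place WB@(1,0)
Op 5: place WR@(3,0)
Op 6: place BR@(2,1)
Per-piece attacks for B:
  BR@(2,1): attacks (2,2) (2,3) (2,4) (2,0) (3,1) (4,1) (1,1) (0,1) [ray(0,-1) blocked at (2,0)]
B attacks (3,0): no

Answer: no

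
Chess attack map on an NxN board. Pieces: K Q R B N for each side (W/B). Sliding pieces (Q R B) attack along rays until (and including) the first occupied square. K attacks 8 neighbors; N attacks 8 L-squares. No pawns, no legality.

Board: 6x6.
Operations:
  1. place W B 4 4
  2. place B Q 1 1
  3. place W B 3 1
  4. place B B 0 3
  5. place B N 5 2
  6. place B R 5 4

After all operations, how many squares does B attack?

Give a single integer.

Answer: 20

Derivation:
Op 1: place WB@(4,4)
Op 2: place BQ@(1,1)
Op 3: place WB@(3,1)
Op 4: place BB@(0,3)
Op 5: place BN@(5,2)
Op 6: place BR@(5,4)
Per-piece attacks for B:
  BB@(0,3): attacks (1,4) (2,5) (1,2) (2,1) (3,0)
  BQ@(1,1): attacks (1,2) (1,3) (1,4) (1,5) (1,0) (2,1) (3,1) (0,1) (2,2) (3,3) (4,4) (2,0) (0,2) (0,0) [ray(1,0) blocked at (3,1); ray(1,1) blocked at (4,4)]
  BN@(5,2): attacks (4,4) (3,3) (4,0) (3,1)
  BR@(5,4): attacks (5,5) (5,3) (5,2) (4,4) [ray(0,-1) blocked at (5,2); ray(-1,0) blocked at (4,4)]
Union (20 distinct): (0,0) (0,1) (0,2) (1,0) (1,2) (1,3) (1,4) (1,5) (2,0) (2,1) (2,2) (2,5) (3,0) (3,1) (3,3) (4,0) (4,4) (5,2) (5,3) (5,5)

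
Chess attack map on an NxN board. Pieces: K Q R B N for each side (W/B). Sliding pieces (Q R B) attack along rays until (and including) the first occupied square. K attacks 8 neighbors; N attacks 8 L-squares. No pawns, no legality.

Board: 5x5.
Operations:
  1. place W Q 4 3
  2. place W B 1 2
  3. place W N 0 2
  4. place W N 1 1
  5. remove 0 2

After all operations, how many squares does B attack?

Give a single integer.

Answer: 0

Derivation:
Op 1: place WQ@(4,3)
Op 2: place WB@(1,2)
Op 3: place WN@(0,2)
Op 4: place WN@(1,1)
Op 5: remove (0,2)
Per-piece attacks for B:
Union (0 distinct): (none)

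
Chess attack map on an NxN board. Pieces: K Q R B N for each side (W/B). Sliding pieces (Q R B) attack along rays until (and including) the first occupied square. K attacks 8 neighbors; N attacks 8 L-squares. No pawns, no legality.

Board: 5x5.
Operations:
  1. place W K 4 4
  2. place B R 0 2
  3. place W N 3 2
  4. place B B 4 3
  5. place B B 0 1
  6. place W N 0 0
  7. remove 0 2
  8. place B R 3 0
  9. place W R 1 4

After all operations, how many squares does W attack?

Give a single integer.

Op 1: place WK@(4,4)
Op 2: place BR@(0,2)
Op 3: place WN@(3,2)
Op 4: place BB@(4,3)
Op 5: place BB@(0,1)
Op 6: place WN@(0,0)
Op 7: remove (0,2)
Op 8: place BR@(3,0)
Op 9: place WR@(1,4)
Per-piece attacks for W:
  WN@(0,0): attacks (1,2) (2,1)
  WR@(1,4): attacks (1,3) (1,2) (1,1) (1,0) (2,4) (3,4) (4,4) (0,4) [ray(1,0) blocked at (4,4)]
  WN@(3,2): attacks (4,4) (2,4) (1,3) (4,0) (2,0) (1,1)
  WK@(4,4): attacks (4,3) (3,4) (3,3)
Union (13 distinct): (0,4) (1,0) (1,1) (1,2) (1,3) (2,0) (2,1) (2,4) (3,3) (3,4) (4,0) (4,3) (4,4)

Answer: 13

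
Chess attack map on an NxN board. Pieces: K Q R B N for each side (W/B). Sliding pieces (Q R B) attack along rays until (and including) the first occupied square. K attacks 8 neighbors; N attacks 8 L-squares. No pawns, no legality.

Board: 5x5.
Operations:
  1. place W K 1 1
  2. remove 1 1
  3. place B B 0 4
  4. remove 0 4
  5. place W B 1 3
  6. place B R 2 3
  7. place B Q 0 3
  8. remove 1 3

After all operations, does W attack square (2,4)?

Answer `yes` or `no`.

Answer: no

Derivation:
Op 1: place WK@(1,1)
Op 2: remove (1,1)
Op 3: place BB@(0,4)
Op 4: remove (0,4)
Op 5: place WB@(1,3)
Op 6: place BR@(2,3)
Op 7: place BQ@(0,3)
Op 8: remove (1,3)
Per-piece attacks for W:
W attacks (2,4): no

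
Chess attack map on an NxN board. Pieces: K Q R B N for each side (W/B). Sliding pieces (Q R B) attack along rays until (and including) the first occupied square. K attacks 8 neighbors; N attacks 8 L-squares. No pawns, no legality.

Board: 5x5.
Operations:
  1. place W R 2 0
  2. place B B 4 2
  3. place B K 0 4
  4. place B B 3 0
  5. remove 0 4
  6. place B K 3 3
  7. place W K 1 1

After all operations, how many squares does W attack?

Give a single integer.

Op 1: place WR@(2,0)
Op 2: place BB@(4,2)
Op 3: place BK@(0,4)
Op 4: place BB@(3,0)
Op 5: remove (0,4)
Op 6: place BK@(3,3)
Op 7: place WK@(1,1)
Per-piece attacks for W:
  WK@(1,1): attacks (1,2) (1,0) (2,1) (0,1) (2,2) (2,0) (0,2) (0,0)
  WR@(2,0): attacks (2,1) (2,2) (2,3) (2,4) (3,0) (1,0) (0,0) [ray(1,0) blocked at (3,0)]
Union (11 distinct): (0,0) (0,1) (0,2) (1,0) (1,2) (2,0) (2,1) (2,2) (2,3) (2,4) (3,0)

Answer: 11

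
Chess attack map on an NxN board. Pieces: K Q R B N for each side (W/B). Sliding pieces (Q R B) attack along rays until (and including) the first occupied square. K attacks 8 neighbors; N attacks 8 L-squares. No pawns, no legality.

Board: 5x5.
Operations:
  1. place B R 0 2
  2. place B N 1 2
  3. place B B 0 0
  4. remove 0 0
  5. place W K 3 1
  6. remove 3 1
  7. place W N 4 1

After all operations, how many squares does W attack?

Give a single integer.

Op 1: place BR@(0,2)
Op 2: place BN@(1,2)
Op 3: place BB@(0,0)
Op 4: remove (0,0)
Op 5: place WK@(3,1)
Op 6: remove (3,1)
Op 7: place WN@(4,1)
Per-piece attacks for W:
  WN@(4,1): attacks (3,3) (2,2) (2,0)
Union (3 distinct): (2,0) (2,2) (3,3)

Answer: 3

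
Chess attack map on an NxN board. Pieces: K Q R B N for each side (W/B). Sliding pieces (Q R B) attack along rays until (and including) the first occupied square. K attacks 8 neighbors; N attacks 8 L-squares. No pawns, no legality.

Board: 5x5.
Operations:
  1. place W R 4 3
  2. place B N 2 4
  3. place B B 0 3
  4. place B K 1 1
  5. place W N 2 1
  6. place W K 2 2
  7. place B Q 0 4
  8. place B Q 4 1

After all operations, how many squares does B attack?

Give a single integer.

Op 1: place WR@(4,3)
Op 2: place BN@(2,4)
Op 3: place BB@(0,3)
Op 4: place BK@(1,1)
Op 5: place WN@(2,1)
Op 6: place WK@(2,2)
Op 7: place BQ@(0,4)
Op 8: place BQ@(4,1)
Per-piece attacks for B:
  BB@(0,3): attacks (1,4) (1,2) (2,1) [ray(1,-1) blocked at (2,1)]
  BQ@(0,4): attacks (0,3) (1,4) (2,4) (1,3) (2,2) [ray(0,-1) blocked at (0,3); ray(1,0) blocked at (2,4); ray(1,-1) blocked at (2,2)]
  BK@(1,1): attacks (1,2) (1,0) (2,1) (0,1) (2,2) (2,0) (0,2) (0,0)
  BN@(2,4): attacks (3,2) (4,3) (1,2) (0,3)
  BQ@(4,1): attacks (4,2) (4,3) (4,0) (3,1) (2,1) (3,2) (2,3) (1,4) (3,0) [ray(0,1) blocked at (4,3); ray(-1,0) blocked at (2,1)]
Union (19 distinct): (0,0) (0,1) (0,2) (0,3) (1,0) (1,2) (1,3) (1,4) (2,0) (2,1) (2,2) (2,3) (2,4) (3,0) (3,1) (3,2) (4,0) (4,2) (4,3)

Answer: 19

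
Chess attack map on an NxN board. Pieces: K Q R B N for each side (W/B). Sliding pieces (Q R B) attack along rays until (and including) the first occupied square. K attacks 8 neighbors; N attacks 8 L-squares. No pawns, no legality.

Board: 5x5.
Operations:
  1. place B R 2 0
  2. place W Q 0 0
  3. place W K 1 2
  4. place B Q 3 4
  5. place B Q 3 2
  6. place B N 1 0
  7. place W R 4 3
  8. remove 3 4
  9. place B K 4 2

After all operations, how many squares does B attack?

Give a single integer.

Answer: 17

Derivation:
Op 1: place BR@(2,0)
Op 2: place WQ@(0,0)
Op 3: place WK@(1,2)
Op 4: place BQ@(3,4)
Op 5: place BQ@(3,2)
Op 6: place BN@(1,0)
Op 7: place WR@(4,3)
Op 8: remove (3,4)
Op 9: place BK@(4,2)
Per-piece attacks for B:
  BN@(1,0): attacks (2,2) (3,1) (0,2)
  BR@(2,0): attacks (2,1) (2,2) (2,3) (2,4) (3,0) (4,0) (1,0) [ray(-1,0) blocked at (1,0)]
  BQ@(3,2): attacks (3,3) (3,4) (3,1) (3,0) (4,2) (2,2) (1,2) (4,3) (4,1) (2,3) (1,4) (2,1) (1,0) [ray(1,0) blocked at (4,2); ray(-1,0) blocked at (1,2); ray(1,1) blocked at (4,3); ray(-1,-1) blocked at (1,0)]
  BK@(4,2): attacks (4,3) (4,1) (3,2) (3,3) (3,1)
Union (17 distinct): (0,2) (1,0) (1,2) (1,4) (2,1) (2,2) (2,3) (2,4) (3,0) (3,1) (3,2) (3,3) (3,4) (4,0) (4,1) (4,2) (4,3)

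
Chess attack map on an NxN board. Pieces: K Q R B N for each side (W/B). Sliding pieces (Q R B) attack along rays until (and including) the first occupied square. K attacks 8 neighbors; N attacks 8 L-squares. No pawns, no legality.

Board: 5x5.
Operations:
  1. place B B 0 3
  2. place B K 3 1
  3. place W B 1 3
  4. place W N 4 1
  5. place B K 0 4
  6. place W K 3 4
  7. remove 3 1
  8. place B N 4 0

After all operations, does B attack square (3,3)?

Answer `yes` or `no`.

Op 1: place BB@(0,3)
Op 2: place BK@(3,1)
Op 3: place WB@(1,3)
Op 4: place WN@(4,1)
Op 5: place BK@(0,4)
Op 6: place WK@(3,4)
Op 7: remove (3,1)
Op 8: place BN@(4,0)
Per-piece attacks for B:
  BB@(0,3): attacks (1,4) (1,2) (2,1) (3,0)
  BK@(0,4): attacks (0,3) (1,4) (1,3)
  BN@(4,0): attacks (3,2) (2,1)
B attacks (3,3): no

Answer: no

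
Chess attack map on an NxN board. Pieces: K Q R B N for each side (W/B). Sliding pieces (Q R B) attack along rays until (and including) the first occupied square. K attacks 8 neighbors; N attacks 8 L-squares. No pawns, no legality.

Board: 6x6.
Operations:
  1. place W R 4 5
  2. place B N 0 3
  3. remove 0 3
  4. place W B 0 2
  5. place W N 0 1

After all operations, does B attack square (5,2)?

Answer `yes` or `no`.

Answer: no

Derivation:
Op 1: place WR@(4,5)
Op 2: place BN@(0,3)
Op 3: remove (0,3)
Op 4: place WB@(0,2)
Op 5: place WN@(0,1)
Per-piece attacks for B:
B attacks (5,2): no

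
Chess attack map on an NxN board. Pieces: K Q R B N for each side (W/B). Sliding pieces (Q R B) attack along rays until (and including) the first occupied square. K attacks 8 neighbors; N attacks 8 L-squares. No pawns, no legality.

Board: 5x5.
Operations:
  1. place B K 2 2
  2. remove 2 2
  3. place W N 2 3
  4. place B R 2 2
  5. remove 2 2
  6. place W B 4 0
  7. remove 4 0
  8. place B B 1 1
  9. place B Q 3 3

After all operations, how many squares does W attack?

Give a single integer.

Answer: 6

Derivation:
Op 1: place BK@(2,2)
Op 2: remove (2,2)
Op 3: place WN@(2,3)
Op 4: place BR@(2,2)
Op 5: remove (2,2)
Op 6: place WB@(4,0)
Op 7: remove (4,0)
Op 8: place BB@(1,1)
Op 9: place BQ@(3,3)
Per-piece attacks for W:
  WN@(2,3): attacks (4,4) (0,4) (3,1) (4,2) (1,1) (0,2)
Union (6 distinct): (0,2) (0,4) (1,1) (3,1) (4,2) (4,4)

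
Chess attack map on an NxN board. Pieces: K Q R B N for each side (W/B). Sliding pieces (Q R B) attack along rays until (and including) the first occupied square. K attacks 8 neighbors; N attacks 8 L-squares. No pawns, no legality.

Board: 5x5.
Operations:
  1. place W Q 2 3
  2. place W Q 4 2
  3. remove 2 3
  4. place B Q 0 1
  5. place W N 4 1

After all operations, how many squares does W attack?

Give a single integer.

Op 1: place WQ@(2,3)
Op 2: place WQ@(4,2)
Op 3: remove (2,3)
Op 4: place BQ@(0,1)
Op 5: place WN@(4,1)
Per-piece attacks for W:
  WN@(4,1): attacks (3,3) (2,2) (2,0)
  WQ@(4,2): attacks (4,3) (4,4) (4,1) (3,2) (2,2) (1,2) (0,2) (3,3) (2,4) (3,1) (2,0) [ray(0,-1) blocked at (4,1)]
Union (11 distinct): (0,2) (1,2) (2,0) (2,2) (2,4) (3,1) (3,2) (3,3) (4,1) (4,3) (4,4)

Answer: 11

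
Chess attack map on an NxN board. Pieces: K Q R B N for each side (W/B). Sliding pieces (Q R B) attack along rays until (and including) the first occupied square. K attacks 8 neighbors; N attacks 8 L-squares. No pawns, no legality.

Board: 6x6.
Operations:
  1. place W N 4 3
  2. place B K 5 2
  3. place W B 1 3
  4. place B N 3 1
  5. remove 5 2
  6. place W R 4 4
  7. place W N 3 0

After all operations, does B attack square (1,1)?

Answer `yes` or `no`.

Answer: no

Derivation:
Op 1: place WN@(4,3)
Op 2: place BK@(5,2)
Op 3: place WB@(1,3)
Op 4: place BN@(3,1)
Op 5: remove (5,2)
Op 6: place WR@(4,4)
Op 7: place WN@(3,0)
Per-piece attacks for B:
  BN@(3,1): attacks (4,3) (5,2) (2,3) (1,2) (5,0) (1,0)
B attacks (1,1): no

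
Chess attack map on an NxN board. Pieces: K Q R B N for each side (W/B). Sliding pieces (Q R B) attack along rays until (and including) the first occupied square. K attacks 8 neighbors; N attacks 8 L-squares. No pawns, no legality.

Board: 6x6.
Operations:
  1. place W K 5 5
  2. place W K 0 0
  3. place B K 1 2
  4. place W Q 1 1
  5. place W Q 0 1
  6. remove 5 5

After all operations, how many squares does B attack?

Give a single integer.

Op 1: place WK@(5,5)
Op 2: place WK@(0,0)
Op 3: place BK@(1,2)
Op 4: place WQ@(1,1)
Op 5: place WQ@(0,1)
Op 6: remove (5,5)
Per-piece attacks for B:
  BK@(1,2): attacks (1,3) (1,1) (2,2) (0,2) (2,3) (2,1) (0,3) (0,1)
Union (8 distinct): (0,1) (0,2) (0,3) (1,1) (1,3) (2,1) (2,2) (2,3)

Answer: 8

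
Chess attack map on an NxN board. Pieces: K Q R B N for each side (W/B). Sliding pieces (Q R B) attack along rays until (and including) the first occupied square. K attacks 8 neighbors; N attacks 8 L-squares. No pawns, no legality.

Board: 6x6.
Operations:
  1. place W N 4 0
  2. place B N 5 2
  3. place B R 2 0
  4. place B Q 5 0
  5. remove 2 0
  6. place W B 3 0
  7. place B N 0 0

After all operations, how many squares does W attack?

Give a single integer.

Answer: 6

Derivation:
Op 1: place WN@(4,0)
Op 2: place BN@(5,2)
Op 3: place BR@(2,0)
Op 4: place BQ@(5,0)
Op 5: remove (2,0)
Op 6: place WB@(3,0)
Op 7: place BN@(0,0)
Per-piece attacks for W:
  WB@(3,0): attacks (4,1) (5,2) (2,1) (1,2) (0,3) [ray(1,1) blocked at (5,2)]
  WN@(4,0): attacks (5,2) (3,2) (2,1)
Union (6 distinct): (0,3) (1,2) (2,1) (3,2) (4,1) (5,2)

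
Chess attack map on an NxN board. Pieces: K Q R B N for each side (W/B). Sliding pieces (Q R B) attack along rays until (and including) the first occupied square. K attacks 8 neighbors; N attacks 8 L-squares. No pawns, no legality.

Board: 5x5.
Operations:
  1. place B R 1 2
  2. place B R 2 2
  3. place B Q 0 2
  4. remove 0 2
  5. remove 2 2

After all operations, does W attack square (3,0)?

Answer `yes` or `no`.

Op 1: place BR@(1,2)
Op 2: place BR@(2,2)
Op 3: place BQ@(0,2)
Op 4: remove (0,2)
Op 5: remove (2,2)
Per-piece attacks for W:
W attacks (3,0): no

Answer: no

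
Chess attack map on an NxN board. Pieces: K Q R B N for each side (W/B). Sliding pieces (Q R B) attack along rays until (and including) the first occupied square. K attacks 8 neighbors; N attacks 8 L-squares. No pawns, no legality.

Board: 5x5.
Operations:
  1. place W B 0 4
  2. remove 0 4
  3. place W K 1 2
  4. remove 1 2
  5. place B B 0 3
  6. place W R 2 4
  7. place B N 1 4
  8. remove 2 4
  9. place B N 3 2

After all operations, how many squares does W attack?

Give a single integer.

Answer: 0

Derivation:
Op 1: place WB@(0,4)
Op 2: remove (0,4)
Op 3: place WK@(1,2)
Op 4: remove (1,2)
Op 5: place BB@(0,3)
Op 6: place WR@(2,4)
Op 7: place BN@(1,4)
Op 8: remove (2,4)
Op 9: place BN@(3,2)
Per-piece attacks for W:
Union (0 distinct): (none)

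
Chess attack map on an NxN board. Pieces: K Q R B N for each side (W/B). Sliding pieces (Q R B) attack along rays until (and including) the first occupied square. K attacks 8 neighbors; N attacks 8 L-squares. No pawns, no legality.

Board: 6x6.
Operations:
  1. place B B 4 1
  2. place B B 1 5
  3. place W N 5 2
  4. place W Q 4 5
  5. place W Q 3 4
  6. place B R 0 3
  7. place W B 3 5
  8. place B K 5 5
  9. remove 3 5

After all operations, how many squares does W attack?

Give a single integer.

Answer: 23

Derivation:
Op 1: place BB@(4,1)
Op 2: place BB@(1,5)
Op 3: place WN@(5,2)
Op 4: place WQ@(4,5)
Op 5: place WQ@(3,4)
Op 6: place BR@(0,3)
Op 7: place WB@(3,5)
Op 8: place BK@(5,5)
Op 9: remove (3,5)
Per-piece attacks for W:
  WQ@(3,4): attacks (3,5) (3,3) (3,2) (3,1) (3,0) (4,4) (5,4) (2,4) (1,4) (0,4) (4,5) (4,3) (5,2) (2,5) (2,3) (1,2) (0,1) [ray(1,1) blocked at (4,5); ray(1,-1) blocked at (5,2)]
  WQ@(4,5): attacks (4,4) (4,3) (4,2) (4,1) (5,5) (3,5) (2,5) (1,5) (5,4) (3,4) [ray(0,-1) blocked at (4,1); ray(1,0) blocked at (5,5); ray(-1,0) blocked at (1,5); ray(-1,-1) blocked at (3,4)]
  WN@(5,2): attacks (4,4) (3,3) (4,0) (3,1)
Union (23 distinct): (0,1) (0,4) (1,2) (1,4) (1,5) (2,3) (2,4) (2,5) (3,0) (3,1) (3,2) (3,3) (3,4) (3,5) (4,0) (4,1) (4,2) (4,3) (4,4) (4,5) (5,2) (5,4) (5,5)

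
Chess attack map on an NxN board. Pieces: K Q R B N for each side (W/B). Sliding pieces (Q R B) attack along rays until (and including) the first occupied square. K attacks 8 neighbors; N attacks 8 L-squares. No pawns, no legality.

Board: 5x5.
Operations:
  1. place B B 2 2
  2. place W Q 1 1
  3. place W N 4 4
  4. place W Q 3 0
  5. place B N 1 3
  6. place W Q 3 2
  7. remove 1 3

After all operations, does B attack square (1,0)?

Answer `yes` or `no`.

Answer: no

Derivation:
Op 1: place BB@(2,2)
Op 2: place WQ@(1,1)
Op 3: place WN@(4,4)
Op 4: place WQ@(3,0)
Op 5: place BN@(1,3)
Op 6: place WQ@(3,2)
Op 7: remove (1,3)
Per-piece attacks for B:
  BB@(2,2): attacks (3,3) (4,4) (3,1) (4,0) (1,3) (0,4) (1,1) [ray(1,1) blocked at (4,4); ray(-1,-1) blocked at (1,1)]
B attacks (1,0): no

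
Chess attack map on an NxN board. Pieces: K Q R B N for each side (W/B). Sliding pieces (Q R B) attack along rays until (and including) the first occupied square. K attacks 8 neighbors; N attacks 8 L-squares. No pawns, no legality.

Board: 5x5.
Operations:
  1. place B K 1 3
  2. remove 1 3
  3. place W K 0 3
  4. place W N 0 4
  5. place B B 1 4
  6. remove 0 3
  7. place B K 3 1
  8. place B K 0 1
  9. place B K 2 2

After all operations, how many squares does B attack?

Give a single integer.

Op 1: place BK@(1,3)
Op 2: remove (1,3)
Op 3: place WK@(0,3)
Op 4: place WN@(0,4)
Op 5: place BB@(1,4)
Op 6: remove (0,3)
Op 7: place BK@(3,1)
Op 8: place BK@(0,1)
Op 9: place BK@(2,2)
Per-piece attacks for B:
  BK@(0,1): attacks (0,2) (0,0) (1,1) (1,2) (1,0)
  BB@(1,4): attacks (2,3) (3,2) (4,1) (0,3)
  BK@(2,2): attacks (2,3) (2,1) (3,2) (1,2) (3,3) (3,1) (1,3) (1,1)
  BK@(3,1): attacks (3,2) (3,0) (4,1) (2,1) (4,2) (4,0) (2,2) (2,0)
Union (18 distinct): (0,0) (0,2) (0,3) (1,0) (1,1) (1,2) (1,3) (2,0) (2,1) (2,2) (2,3) (3,0) (3,1) (3,2) (3,3) (4,0) (4,1) (4,2)

Answer: 18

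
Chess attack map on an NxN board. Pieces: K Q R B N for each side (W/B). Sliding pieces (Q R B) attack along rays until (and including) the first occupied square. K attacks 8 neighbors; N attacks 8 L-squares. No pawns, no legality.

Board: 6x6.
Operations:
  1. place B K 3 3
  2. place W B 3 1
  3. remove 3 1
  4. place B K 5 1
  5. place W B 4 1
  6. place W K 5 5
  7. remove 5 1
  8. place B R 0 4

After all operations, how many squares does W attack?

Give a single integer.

Answer: 10

Derivation:
Op 1: place BK@(3,3)
Op 2: place WB@(3,1)
Op 3: remove (3,1)
Op 4: place BK@(5,1)
Op 5: place WB@(4,1)
Op 6: place WK@(5,5)
Op 7: remove (5,1)
Op 8: place BR@(0,4)
Per-piece attacks for W:
  WB@(4,1): attacks (5,2) (5,0) (3,2) (2,3) (1,4) (0,5) (3,0)
  WK@(5,5): attacks (5,4) (4,5) (4,4)
Union (10 distinct): (0,5) (1,4) (2,3) (3,0) (3,2) (4,4) (4,5) (5,0) (5,2) (5,4)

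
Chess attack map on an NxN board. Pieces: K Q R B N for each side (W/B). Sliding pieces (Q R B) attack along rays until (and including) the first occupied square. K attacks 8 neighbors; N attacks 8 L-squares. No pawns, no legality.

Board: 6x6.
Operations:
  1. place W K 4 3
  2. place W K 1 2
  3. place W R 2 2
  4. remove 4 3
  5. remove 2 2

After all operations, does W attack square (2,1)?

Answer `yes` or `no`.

Op 1: place WK@(4,3)
Op 2: place WK@(1,2)
Op 3: place WR@(2,2)
Op 4: remove (4,3)
Op 5: remove (2,2)
Per-piece attacks for W:
  WK@(1,2): attacks (1,3) (1,1) (2,2) (0,2) (2,3) (2,1) (0,3) (0,1)
W attacks (2,1): yes

Answer: yes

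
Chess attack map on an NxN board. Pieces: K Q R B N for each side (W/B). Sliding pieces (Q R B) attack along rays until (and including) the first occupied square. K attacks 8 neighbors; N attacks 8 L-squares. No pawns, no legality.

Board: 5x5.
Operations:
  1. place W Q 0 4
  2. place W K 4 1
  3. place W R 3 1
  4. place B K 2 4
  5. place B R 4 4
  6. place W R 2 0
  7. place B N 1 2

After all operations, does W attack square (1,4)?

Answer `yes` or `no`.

Op 1: place WQ@(0,4)
Op 2: place WK@(4,1)
Op 3: place WR@(3,1)
Op 4: place BK@(2,4)
Op 5: place BR@(4,4)
Op 6: place WR@(2,0)
Op 7: place BN@(1,2)
Per-piece attacks for W:
  WQ@(0,4): attacks (0,3) (0,2) (0,1) (0,0) (1,4) (2,4) (1,3) (2,2) (3,1) [ray(1,0) blocked at (2,4); ray(1,-1) blocked at (3,1)]
  WR@(2,0): attacks (2,1) (2,2) (2,3) (2,4) (3,0) (4,0) (1,0) (0,0) [ray(0,1) blocked at (2,4)]
  WR@(3,1): attacks (3,2) (3,3) (3,4) (3,0) (4,1) (2,1) (1,1) (0,1) [ray(1,0) blocked at (4,1)]
  WK@(4,1): attacks (4,2) (4,0) (3,1) (3,2) (3,0)
W attacks (1,4): yes

Answer: yes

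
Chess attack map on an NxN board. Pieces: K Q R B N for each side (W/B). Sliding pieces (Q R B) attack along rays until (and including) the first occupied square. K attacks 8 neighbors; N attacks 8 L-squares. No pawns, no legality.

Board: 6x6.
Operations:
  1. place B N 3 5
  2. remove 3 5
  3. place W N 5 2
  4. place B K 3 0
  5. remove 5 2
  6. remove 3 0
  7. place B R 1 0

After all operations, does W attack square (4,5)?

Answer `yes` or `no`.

Op 1: place BN@(3,5)
Op 2: remove (3,5)
Op 3: place WN@(5,2)
Op 4: place BK@(3,0)
Op 5: remove (5,2)
Op 6: remove (3,0)
Op 7: place BR@(1,0)
Per-piece attacks for W:
W attacks (4,5): no

Answer: no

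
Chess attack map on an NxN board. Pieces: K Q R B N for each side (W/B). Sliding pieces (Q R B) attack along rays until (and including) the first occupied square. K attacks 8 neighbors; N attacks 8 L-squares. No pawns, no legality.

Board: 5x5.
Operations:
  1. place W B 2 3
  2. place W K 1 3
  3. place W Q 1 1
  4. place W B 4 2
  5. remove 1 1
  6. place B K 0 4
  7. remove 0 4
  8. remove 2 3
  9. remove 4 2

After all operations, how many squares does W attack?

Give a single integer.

Answer: 8

Derivation:
Op 1: place WB@(2,3)
Op 2: place WK@(1,3)
Op 3: place WQ@(1,1)
Op 4: place WB@(4,2)
Op 5: remove (1,1)
Op 6: place BK@(0,4)
Op 7: remove (0,4)
Op 8: remove (2,3)
Op 9: remove (4,2)
Per-piece attacks for W:
  WK@(1,3): attacks (1,4) (1,2) (2,3) (0,3) (2,4) (2,2) (0,4) (0,2)
Union (8 distinct): (0,2) (0,3) (0,4) (1,2) (1,4) (2,2) (2,3) (2,4)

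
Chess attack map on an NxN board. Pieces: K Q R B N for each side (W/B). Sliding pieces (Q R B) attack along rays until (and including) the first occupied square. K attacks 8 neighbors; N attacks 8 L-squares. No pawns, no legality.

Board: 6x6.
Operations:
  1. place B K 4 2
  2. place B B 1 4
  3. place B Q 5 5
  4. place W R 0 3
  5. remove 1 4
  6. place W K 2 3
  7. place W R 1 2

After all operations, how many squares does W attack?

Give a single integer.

Op 1: place BK@(4,2)
Op 2: place BB@(1,4)
Op 3: place BQ@(5,5)
Op 4: place WR@(0,3)
Op 5: remove (1,4)
Op 6: place WK@(2,3)
Op 7: place WR@(1,2)
Per-piece attacks for W:
  WR@(0,3): attacks (0,4) (0,5) (0,2) (0,1) (0,0) (1,3) (2,3) [ray(1,0) blocked at (2,3)]
  WR@(1,2): attacks (1,3) (1,4) (1,5) (1,1) (1,0) (2,2) (3,2) (4,2) (0,2) [ray(1,0) blocked at (4,2)]
  WK@(2,3): attacks (2,4) (2,2) (3,3) (1,3) (3,4) (3,2) (1,4) (1,2)
Union (18 distinct): (0,0) (0,1) (0,2) (0,4) (0,5) (1,0) (1,1) (1,2) (1,3) (1,4) (1,5) (2,2) (2,3) (2,4) (3,2) (3,3) (3,4) (4,2)

Answer: 18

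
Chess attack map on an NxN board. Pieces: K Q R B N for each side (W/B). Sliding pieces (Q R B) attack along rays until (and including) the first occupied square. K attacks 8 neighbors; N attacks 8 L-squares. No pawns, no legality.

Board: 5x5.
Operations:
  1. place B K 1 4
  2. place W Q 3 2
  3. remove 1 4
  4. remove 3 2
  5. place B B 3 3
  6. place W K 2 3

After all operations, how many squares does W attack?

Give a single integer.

Op 1: place BK@(1,4)
Op 2: place WQ@(3,2)
Op 3: remove (1,4)
Op 4: remove (3,2)
Op 5: place BB@(3,3)
Op 6: place WK@(2,3)
Per-piece attacks for W:
  WK@(2,3): attacks (2,4) (2,2) (3,3) (1,3) (3,4) (3,2) (1,4) (1,2)
Union (8 distinct): (1,2) (1,3) (1,4) (2,2) (2,4) (3,2) (3,3) (3,4)

Answer: 8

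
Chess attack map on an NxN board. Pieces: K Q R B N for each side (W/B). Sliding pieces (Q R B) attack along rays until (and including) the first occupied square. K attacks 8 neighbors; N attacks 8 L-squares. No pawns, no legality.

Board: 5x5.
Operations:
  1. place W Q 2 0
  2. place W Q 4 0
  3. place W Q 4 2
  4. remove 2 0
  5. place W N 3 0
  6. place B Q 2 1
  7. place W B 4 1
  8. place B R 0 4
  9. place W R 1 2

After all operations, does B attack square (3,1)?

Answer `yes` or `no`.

Op 1: place WQ@(2,0)
Op 2: place WQ@(4,0)
Op 3: place WQ@(4,2)
Op 4: remove (2,0)
Op 5: place WN@(3,0)
Op 6: place BQ@(2,1)
Op 7: place WB@(4,1)
Op 8: place BR@(0,4)
Op 9: place WR@(1,2)
Per-piece attacks for B:
  BR@(0,4): attacks (0,3) (0,2) (0,1) (0,0) (1,4) (2,4) (3,4) (4,4)
  BQ@(2,1): attacks (2,2) (2,3) (2,4) (2,0) (3,1) (4,1) (1,1) (0,1) (3,2) (4,3) (3,0) (1,2) (1,0) [ray(1,0) blocked at (4,1); ray(1,-1) blocked at (3,0); ray(-1,1) blocked at (1,2)]
B attacks (3,1): yes

Answer: yes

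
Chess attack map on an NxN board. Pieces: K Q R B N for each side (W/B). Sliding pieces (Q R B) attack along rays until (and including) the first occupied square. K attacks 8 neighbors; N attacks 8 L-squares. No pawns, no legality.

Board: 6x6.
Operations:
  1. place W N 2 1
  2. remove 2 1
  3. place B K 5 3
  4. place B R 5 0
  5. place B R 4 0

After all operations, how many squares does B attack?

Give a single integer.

Op 1: place WN@(2,1)
Op 2: remove (2,1)
Op 3: place BK@(5,3)
Op 4: place BR@(5,0)
Op 5: place BR@(4,0)
Per-piece attacks for B:
  BR@(4,0): attacks (4,1) (4,2) (4,3) (4,4) (4,5) (5,0) (3,0) (2,0) (1,0) (0,0) [ray(1,0) blocked at (5,0)]
  BR@(5,0): attacks (5,1) (5,2) (5,3) (4,0) [ray(0,1) blocked at (5,3); ray(-1,0) blocked at (4,0)]
  BK@(5,3): attacks (5,4) (5,2) (4,3) (4,4) (4,2)
Union (15 distinct): (0,0) (1,0) (2,0) (3,0) (4,0) (4,1) (4,2) (4,3) (4,4) (4,5) (5,0) (5,1) (5,2) (5,3) (5,4)

Answer: 15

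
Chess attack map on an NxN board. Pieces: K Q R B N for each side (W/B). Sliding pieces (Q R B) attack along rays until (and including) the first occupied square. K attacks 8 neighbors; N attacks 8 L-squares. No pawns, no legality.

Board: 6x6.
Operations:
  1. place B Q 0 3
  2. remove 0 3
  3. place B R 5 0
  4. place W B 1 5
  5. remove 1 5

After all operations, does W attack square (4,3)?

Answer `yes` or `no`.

Op 1: place BQ@(0,3)
Op 2: remove (0,3)
Op 3: place BR@(5,0)
Op 4: place WB@(1,5)
Op 5: remove (1,5)
Per-piece attacks for W:
W attacks (4,3): no

Answer: no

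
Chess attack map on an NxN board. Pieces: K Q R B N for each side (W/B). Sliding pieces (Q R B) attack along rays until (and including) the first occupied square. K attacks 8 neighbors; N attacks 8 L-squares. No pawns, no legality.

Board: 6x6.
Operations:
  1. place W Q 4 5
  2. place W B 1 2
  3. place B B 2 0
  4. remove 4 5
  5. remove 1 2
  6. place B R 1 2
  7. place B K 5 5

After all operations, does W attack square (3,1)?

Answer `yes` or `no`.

Answer: no

Derivation:
Op 1: place WQ@(4,5)
Op 2: place WB@(1,2)
Op 3: place BB@(2,0)
Op 4: remove (4,5)
Op 5: remove (1,2)
Op 6: place BR@(1,2)
Op 7: place BK@(5,5)
Per-piece attacks for W:
W attacks (3,1): no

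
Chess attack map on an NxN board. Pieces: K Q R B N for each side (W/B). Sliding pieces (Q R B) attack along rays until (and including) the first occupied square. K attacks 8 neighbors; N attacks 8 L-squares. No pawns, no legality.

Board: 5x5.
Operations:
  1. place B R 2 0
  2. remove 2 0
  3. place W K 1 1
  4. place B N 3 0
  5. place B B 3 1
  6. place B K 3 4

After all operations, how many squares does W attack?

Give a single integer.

Answer: 8

Derivation:
Op 1: place BR@(2,0)
Op 2: remove (2,0)
Op 3: place WK@(1,1)
Op 4: place BN@(3,0)
Op 5: place BB@(3,1)
Op 6: place BK@(3,4)
Per-piece attacks for W:
  WK@(1,1): attacks (1,2) (1,0) (2,1) (0,1) (2,2) (2,0) (0,2) (0,0)
Union (8 distinct): (0,0) (0,1) (0,2) (1,0) (1,2) (2,0) (2,1) (2,2)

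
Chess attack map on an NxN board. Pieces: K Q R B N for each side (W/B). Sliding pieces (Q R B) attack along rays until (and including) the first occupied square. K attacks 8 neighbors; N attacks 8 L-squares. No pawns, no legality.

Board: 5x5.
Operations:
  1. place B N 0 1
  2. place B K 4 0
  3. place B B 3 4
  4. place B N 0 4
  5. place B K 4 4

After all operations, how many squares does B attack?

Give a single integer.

Answer: 12

Derivation:
Op 1: place BN@(0,1)
Op 2: place BK@(4,0)
Op 3: place BB@(3,4)
Op 4: place BN@(0,4)
Op 5: place BK@(4,4)
Per-piece attacks for B:
  BN@(0,1): attacks (1,3) (2,2) (2,0)
  BN@(0,4): attacks (1,2) (2,3)
  BB@(3,4): attacks (4,3) (2,3) (1,2) (0,1) [ray(-1,-1) blocked at (0,1)]
  BK@(4,0): attacks (4,1) (3,0) (3,1)
  BK@(4,4): attacks (4,3) (3,4) (3,3)
Union (12 distinct): (0,1) (1,2) (1,3) (2,0) (2,2) (2,3) (3,0) (3,1) (3,3) (3,4) (4,1) (4,3)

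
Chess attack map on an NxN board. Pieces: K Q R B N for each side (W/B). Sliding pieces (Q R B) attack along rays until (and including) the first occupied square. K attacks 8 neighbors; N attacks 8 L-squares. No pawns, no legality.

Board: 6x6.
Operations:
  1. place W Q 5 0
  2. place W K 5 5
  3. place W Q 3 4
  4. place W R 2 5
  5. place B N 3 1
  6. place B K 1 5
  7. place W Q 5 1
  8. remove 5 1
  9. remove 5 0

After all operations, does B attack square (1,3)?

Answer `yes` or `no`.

Answer: no

Derivation:
Op 1: place WQ@(5,0)
Op 2: place WK@(5,5)
Op 3: place WQ@(3,4)
Op 4: place WR@(2,5)
Op 5: place BN@(3,1)
Op 6: place BK@(1,5)
Op 7: place WQ@(5,1)
Op 8: remove (5,1)
Op 9: remove (5,0)
Per-piece attacks for B:
  BK@(1,5): attacks (1,4) (2,5) (0,5) (2,4) (0,4)
  BN@(3,1): attacks (4,3) (5,2) (2,3) (1,2) (5,0) (1,0)
B attacks (1,3): no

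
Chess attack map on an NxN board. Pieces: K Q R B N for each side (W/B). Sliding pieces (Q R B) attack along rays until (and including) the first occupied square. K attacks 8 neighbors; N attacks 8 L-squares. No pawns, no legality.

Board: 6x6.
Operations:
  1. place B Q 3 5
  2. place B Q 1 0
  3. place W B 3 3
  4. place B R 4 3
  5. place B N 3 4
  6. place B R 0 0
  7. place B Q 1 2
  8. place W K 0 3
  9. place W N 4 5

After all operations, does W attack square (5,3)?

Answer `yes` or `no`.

Op 1: place BQ@(3,5)
Op 2: place BQ@(1,0)
Op 3: place WB@(3,3)
Op 4: place BR@(4,3)
Op 5: place BN@(3,4)
Op 6: place BR@(0,0)
Op 7: place BQ@(1,2)
Op 8: place WK@(0,3)
Op 9: place WN@(4,5)
Per-piece attacks for W:
  WK@(0,3): attacks (0,4) (0,2) (1,3) (1,4) (1,2)
  WB@(3,3): attacks (4,4) (5,5) (4,2) (5,1) (2,4) (1,5) (2,2) (1,1) (0,0) [ray(-1,-1) blocked at (0,0)]
  WN@(4,5): attacks (5,3) (3,3) (2,4)
W attacks (5,3): yes

Answer: yes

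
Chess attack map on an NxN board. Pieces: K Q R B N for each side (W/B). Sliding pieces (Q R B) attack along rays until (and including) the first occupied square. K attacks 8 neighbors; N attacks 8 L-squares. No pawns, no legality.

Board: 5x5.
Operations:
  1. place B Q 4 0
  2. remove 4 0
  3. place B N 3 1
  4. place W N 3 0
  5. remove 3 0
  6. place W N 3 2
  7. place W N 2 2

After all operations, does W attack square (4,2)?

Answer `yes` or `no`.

Op 1: place BQ@(4,0)
Op 2: remove (4,0)
Op 3: place BN@(3,1)
Op 4: place WN@(3,0)
Op 5: remove (3,0)
Op 6: place WN@(3,2)
Op 7: place WN@(2,2)
Per-piece attacks for W:
  WN@(2,2): attacks (3,4) (4,3) (1,4) (0,3) (3,0) (4,1) (1,0) (0,1)
  WN@(3,2): attacks (4,4) (2,4) (1,3) (4,0) (2,0) (1,1)
W attacks (4,2): no

Answer: no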